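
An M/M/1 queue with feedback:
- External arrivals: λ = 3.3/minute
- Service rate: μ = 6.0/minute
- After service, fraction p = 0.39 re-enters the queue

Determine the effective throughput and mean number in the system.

Effective arrival rate: λ_eff = λ/(1-p) = 3.3/(1-0.39) = 3.3/0.61 = 5.40984
ρ = λ_eff/μ = 5.40984/6.0 = 0.90164
L = ρ/(1-ρ) = 0.90164/(1-0.90164) = 9.1667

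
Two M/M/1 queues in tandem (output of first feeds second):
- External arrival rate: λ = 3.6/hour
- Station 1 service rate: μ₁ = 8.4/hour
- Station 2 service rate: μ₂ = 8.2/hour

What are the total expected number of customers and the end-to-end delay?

By Jackson's theorem, each station behaves as independent M/M/1.
Station 1: ρ₁ = 3.6/8.4 = 0.4286, L₁ = ρ₁/(1-ρ₁) = λ/(μ₁-λ) = 3.6/4.80 = 0.7500
Station 2: ρ₂ = 3.6/8.2 = 0.4390, L₂ = ρ₂/(1-ρ₂) = λ/(μ₂-λ) = 3.6/4.60 = 0.7826
Total: L = L₁ + L₂ = 0.7500 + 0.7826 = 1.5326
W = L/λ = 1.5326/3.6 = 0.4257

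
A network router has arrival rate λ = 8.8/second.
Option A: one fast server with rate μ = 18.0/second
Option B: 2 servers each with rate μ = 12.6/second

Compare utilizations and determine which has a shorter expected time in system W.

Option A: single server μ = 18.0 (M/M/1)
  ρ_A = 8.8/18.0 = 0.4889
  W_A = 1/(μ-λ) = 1/(18.0-8.8) = 1/9.20 = 0.1087

Option B: 2 servers μ = 12.6 (M/M/2)
  ρ_B = λ/(cμ) = 8.8/(2×12.6) = 0.3492
  Offered load a = λ/μ = cρ = 8.8/12.6 = 0.6984
  P₀ = [ Σₙ₌₀^1 aⁿ/n! + a^2/(2!(1-ρ)) ]⁻¹
  Σ = a^0/0! + a^1/1! = 1.0000 + 0.6984 = 1.6984
  a^2/(2!(1-ρ)) = 0.4878/(2 × 0.6508) = 0.3748
  P₀ = 1/(1.6984 + 0.37476) = 0.4824
  Lq = P₀·a^2·ρ / (2!(1-ρ)²) = 0.48235 × 0.48778 × 0.34921 / (2 × 0.42353) = 0.09700
  Wq_B = Lq/λ = 0.09700/8.8 = 0.01102
  W_B = Wq_B + 1/μ = 0.01102 + 0.07937 = 0.09039

Since W_B = 0.09039 < W_A = 0.1087, Option B (multiple servers) has the shorter time in system.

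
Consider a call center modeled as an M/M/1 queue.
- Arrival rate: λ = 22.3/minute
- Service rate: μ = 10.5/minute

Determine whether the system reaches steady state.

Stability requires ρ = λ/(cμ) < 1
ρ = 22.3/(1 × 10.5) = 22.3/10.50 = 2.1238
Since 2.1238 ≥ 1, the system is UNSTABLE.
Queue grows without bound. Need μ > λ = 22.3.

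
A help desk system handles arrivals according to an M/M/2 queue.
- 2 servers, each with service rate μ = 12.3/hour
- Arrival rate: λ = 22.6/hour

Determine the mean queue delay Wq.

Traffic intensity: ρ = λ/(cμ) = 22.6/(2×12.3) = 0.9187
Since ρ = 0.9187 < 1, system is stable.
Offered load a = λ/μ = cρ = 22.6/12.3 = 1.8374
P₀ = [ Σₙ₌₀^1 aⁿ/n! + a^2/(2!(1-ρ)) ]⁻¹
Σ = a^0/0! + a^1/1! = 1.0000 + 1.8374 = 2.8374
a^2/(2!(1-ρ)) = 3.3760/(2 × 0.08130) = 20.7626
P₀ = 1/(2.8374 + 20.7626) = 0.04237
Lq = P₀·a^2·ρ / (2!(1-ρ)²) = 0.042373 × 3.3760 × 0.91870 / (2 × 0.0066098) = 9.9414
Wq = Lq/λ = 9.9414/22.6 = 0.4399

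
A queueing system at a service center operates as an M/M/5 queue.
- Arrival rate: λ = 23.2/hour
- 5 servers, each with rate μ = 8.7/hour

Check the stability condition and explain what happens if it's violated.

Stability requires ρ = λ/(cμ) < 1
ρ = 23.2/(5 × 8.7) = 23.2/43.50 = 0.5333
Since 0.5333 < 1, the system is STABLE.
The servers are busy 53.33% of the time.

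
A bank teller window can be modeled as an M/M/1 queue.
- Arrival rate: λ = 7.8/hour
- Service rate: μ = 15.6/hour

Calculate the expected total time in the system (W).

First, compute utilization: ρ = λ/μ = 7.8/15.6 = 0.5000
For M/M/1: W = 1/(μ-λ)
W = 1/(15.6-7.8) = 1/7.80
W = 0.1282 hours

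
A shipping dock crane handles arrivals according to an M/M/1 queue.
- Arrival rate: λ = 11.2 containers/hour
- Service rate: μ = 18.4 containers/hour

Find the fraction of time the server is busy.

Server utilization: ρ = λ/μ
ρ = 11.2/18.4 = 0.6087
The server is busy 60.87% of the time.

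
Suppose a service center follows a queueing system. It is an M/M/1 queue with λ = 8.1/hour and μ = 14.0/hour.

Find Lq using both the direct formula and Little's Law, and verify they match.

Method 1 (direct): Lq = λ²/(μ(μ-λ)) = 65.61/(14.0 × 5.90) = 0.7943

Method 2 (Little's Law):
W = 1/(μ-λ) = 1/5.90 = 0.16949
Wq = W - 1/μ = 0.16949 - 0.071429 = 0.09806
Lq = λWq = 8.1 × 0.09806 = 0.7943 ✔ (matches Method 1)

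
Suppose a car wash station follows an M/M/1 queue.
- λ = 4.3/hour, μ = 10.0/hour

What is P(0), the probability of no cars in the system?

ρ = λ/μ = 4.3/10.0 = 0.4300
P(0) = 1 - ρ = 1 - 0.4300 = 0.5700
The server is idle 57.00% of the time.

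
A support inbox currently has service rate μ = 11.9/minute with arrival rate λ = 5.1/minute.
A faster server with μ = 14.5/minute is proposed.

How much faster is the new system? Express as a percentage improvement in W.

System 1: ρ₁ = 5.1/11.9 = 0.4286, W₁ = 1/(11.9-5.1) = 0.14706
System 2: ρ₂ = 5.1/14.5 = 0.3517, W₂ = 1/(14.5-5.1) = 0.10638
Improvement: (W₁-W₂)/W₁ = (0.14706-0.10638)/0.14706 = 27.66%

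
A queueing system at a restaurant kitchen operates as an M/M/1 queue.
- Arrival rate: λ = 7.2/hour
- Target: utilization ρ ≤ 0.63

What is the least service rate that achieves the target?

ρ = λ/μ, so μ = λ/ρ
μ ≥ 7.2/0.63 = 11.4286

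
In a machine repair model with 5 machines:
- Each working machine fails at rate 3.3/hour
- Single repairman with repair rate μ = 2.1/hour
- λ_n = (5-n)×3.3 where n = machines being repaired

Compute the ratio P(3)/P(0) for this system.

P(3)/P(0) = ∏_{i=0}^{3-1} λ_i/μ_{i+1}
= (5-0)×3.3/2.1 × (5-1)×3.3/2.1 × (5-2)×3.3/2.1
= 232.8280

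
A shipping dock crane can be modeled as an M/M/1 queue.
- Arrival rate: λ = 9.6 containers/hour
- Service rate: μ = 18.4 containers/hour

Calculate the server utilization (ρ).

Server utilization: ρ = λ/μ
ρ = 9.6/18.4 = 0.5217
The server is busy 52.17% of the time.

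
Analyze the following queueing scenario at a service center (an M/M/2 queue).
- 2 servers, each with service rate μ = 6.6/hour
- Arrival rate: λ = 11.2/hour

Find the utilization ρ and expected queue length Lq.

Traffic intensity: ρ = λ/(cμ) = 11.2/(2×6.6) = 0.8485
Since ρ = 0.8485 < 1, system is stable.
Offered load a = λ/μ = cρ = 11.2/6.6 = 1.6970
P₀ = [ Σₙ₌₀^1 aⁿ/n! + a^2/(2!(1-ρ)) ]⁻¹
Σ = a^0/0! + a^1/1! = 1.0000 + 1.6970 = 2.6970
a^2/(2!(1-ρ)) = 2.879706/(2 × 0.1515152) = 9.5030
P₀ = 1/(2.6970 + 9.5030) = 0.08197
Lq = P₀·a^2·ρ / (2!(1-ρ)²) = 0.081967 × 2.8797 × 0.84848 / (2 × 0.022957) = 4.3620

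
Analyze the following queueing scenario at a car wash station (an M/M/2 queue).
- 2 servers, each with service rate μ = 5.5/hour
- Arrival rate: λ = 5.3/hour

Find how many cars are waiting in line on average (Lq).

Traffic intensity: ρ = λ/(cμ) = 5.3/(2×5.5) = 0.4818
Since ρ = 0.4818 < 1, system is stable.
Offered load a = λ/μ = cρ = 5.3/5.5 = 0.9636
P₀ = [ Σₙ₌₀^1 aⁿ/n! + a^2/(2!(1-ρ)) ]⁻¹
Σ = a^0/0! + a^1/1! = 1.0000 + 0.9636 = 1.9636
a^2/(2!(1-ρ)) = 0.9286/(2 × 0.5182) = 0.8960
P₀ = 1/(1.9636 + 0.8960) = 0.3497
Lq = P₀·a^2·ρ / (2!(1-ρ)²) = 0.34969 × 0.92860 × 0.48182 / (2 × 0.26851) = 0.2913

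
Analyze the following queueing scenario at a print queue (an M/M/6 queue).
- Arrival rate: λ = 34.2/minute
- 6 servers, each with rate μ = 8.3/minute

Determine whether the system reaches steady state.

Stability requires ρ = λ/(cμ) < 1
ρ = 34.2/(6 × 8.3) = 34.2/49.80 = 0.6867
Since 0.6867 < 1, the system is STABLE.
The servers are busy 68.67% of the time.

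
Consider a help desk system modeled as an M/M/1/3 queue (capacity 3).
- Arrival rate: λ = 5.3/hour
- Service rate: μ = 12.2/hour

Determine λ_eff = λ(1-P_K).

ρ = λ/μ = 5.3/12.2 = 0.43443
P₀ = (1-ρ)/(1-ρ^(K+1)) = (1-0.43443)/(1-0.43443^4) = 0.5656/0.9644 = 0.5865
P_K = P₀×ρ^K = 0.58646 × 0.43443^3 = 0.58646 × 0.081990 = 0.04808
λ_eff = λ(1-P_K) = 5.3 × (1 - 0.04808) = 5.3 × 0.95192 = 5.0452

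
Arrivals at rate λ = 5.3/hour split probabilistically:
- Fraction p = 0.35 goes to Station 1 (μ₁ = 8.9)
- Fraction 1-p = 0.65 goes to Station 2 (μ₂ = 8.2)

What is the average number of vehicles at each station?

Effective rates: λ₁ = 5.3×0.35 = 1.855, λ₂ = 5.3×0.65 = 3.445
Station 1: ρ₁ = 1.855/8.9 = 0.2084, L₁ = ρ₁/(1-ρ₁) = 0.2084/(1-0.2084) = 0.2633
Station 2: ρ₂ = 3.445/8.2 = 0.42012, L₂ = ρ₂/(1-ρ₂) = 0.42012/(1-0.42012) = 0.7245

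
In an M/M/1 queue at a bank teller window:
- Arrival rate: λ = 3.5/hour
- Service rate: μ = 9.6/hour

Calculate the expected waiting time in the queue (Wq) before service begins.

First, compute utilization: ρ = λ/μ = 3.5/9.6 = 0.3646
For M/M/1: Wq = λ/(μ(μ-λ))
Wq = 3.5/(9.6 × (9.6-3.5))
Wq = 3.5/(9.6 × 6.10)
Wq = 0.05977 hours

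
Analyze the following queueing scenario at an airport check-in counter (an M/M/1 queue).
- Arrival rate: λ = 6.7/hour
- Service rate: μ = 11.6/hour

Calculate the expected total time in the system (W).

First, compute utilization: ρ = λ/μ = 6.7/11.6 = 0.5776
For M/M/1: W = 1/(μ-λ)
W = 1/(11.6-6.7) = 1/4.90
W = 0.2041 hours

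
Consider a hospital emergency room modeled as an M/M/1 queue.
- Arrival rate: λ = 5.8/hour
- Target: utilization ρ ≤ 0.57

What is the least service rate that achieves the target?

ρ = λ/μ, so μ = λ/ρ
μ ≥ 5.8/0.57 = 10.1754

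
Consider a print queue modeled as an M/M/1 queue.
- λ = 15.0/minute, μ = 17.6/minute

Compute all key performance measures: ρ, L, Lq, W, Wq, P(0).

Step 1: ρ = λ/μ = 15.0/17.6 = 0.8523
Step 2: L = λ/(μ-λ) = 15.0/2.60 = 5.7692
Step 3: Lq = λ²/(μ(μ-λ)) = 225.00/(17.6×2.60) = 4.9170
Step 4: W = 1/(μ-λ) = 1/2.60 = 0.384615
Step 5: Wq = λ/(μ(μ-λ)) = 15.0/(17.6×2.60) = 0.3278
Step 6: P(0) = 1-ρ = 0.1477
Verify: L = λW = 15.0×0.384615 = 5.7692 ✔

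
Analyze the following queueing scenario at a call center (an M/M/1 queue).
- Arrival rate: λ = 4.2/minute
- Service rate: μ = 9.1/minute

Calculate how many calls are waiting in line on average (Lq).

ρ = λ/μ = 4.2/9.1 = 0.4615
For M/M/1: Lq = λ²/(μ(μ-λ))
Lq = 17.64/(9.1 × 4.90)
Lq = 0.3956 calls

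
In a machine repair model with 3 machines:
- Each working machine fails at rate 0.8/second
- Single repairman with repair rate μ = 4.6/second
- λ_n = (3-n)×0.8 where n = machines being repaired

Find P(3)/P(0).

P(3)/P(0) = ∏_{i=0}^{3-1} λ_i/μ_{i+1}
= (3-0)×0.8/4.6 × (3-1)×0.8/4.6 × (3-2)×0.8/4.6
= 0.03156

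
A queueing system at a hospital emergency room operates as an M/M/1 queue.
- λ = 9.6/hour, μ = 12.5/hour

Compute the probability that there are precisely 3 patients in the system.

ρ = λ/μ = 9.6/12.5 = 0.7680
P(n) = (1-ρ)ρⁿ
P(3) = (1-0.7680) × 0.7680^3
P(3) = 0.2320 × 0.4530
P(3) = 0.1051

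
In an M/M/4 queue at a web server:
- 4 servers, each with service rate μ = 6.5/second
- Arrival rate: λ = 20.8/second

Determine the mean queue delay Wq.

Traffic intensity: ρ = λ/(cμ) = 20.8/(4×6.5) = 0.8000
Since ρ = 0.8000 < 1, system is stable.
Offered load a = λ/μ = cρ = 20.8/6.5 = 3.2000
P₀ = [ Σₙ₌₀^3 aⁿ/n! + a^4/(4!(1-ρ)) ]⁻¹
Σ = a^0/0! + a^1/1! + a^2/2! + a^3/3! = 1.0000 + 3.2000 + 5.1200 + 5.4613 = 14.7813
a^4/(4!(1-ρ)) = 104.8576/(24 × 0.2000) = 21.8453
P₀ = 1/(14.7813 + 21.8453) = 0.02730
Lq = P₀·a^4·ρ / (4!(1-ρ)²) = 0.0273025 × 104.8576 × 0.800000 / (24 × 0.0400000) = 2.3857
Wq = Lq/λ = 2.3857/20.8 = 0.1147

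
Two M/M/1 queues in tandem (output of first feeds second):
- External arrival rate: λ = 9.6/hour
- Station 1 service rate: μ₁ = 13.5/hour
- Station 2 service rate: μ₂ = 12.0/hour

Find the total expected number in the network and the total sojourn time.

By Jackson's theorem, each station behaves as independent M/M/1.
Station 1: ρ₁ = 9.6/13.5 = 0.7111, L₁ = ρ₁/(1-ρ₁) = λ/(μ₁-λ) = 9.6/3.90 = 2.4615
Station 2: ρ₂ = 9.6/12.0 = 0.8000, L₂ = ρ₂/(1-ρ₂) = λ/(μ₂-λ) = 9.6/2.40 = 4.0000
Total: L = L₁ + L₂ = 2.4615 + 4.0000 = 6.4615
W = L/λ = 6.4615/9.6 = 0.6731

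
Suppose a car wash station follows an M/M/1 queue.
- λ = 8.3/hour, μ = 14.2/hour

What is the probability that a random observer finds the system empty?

ρ = λ/μ = 8.3/14.2 = 0.5845
P(0) = 1 - ρ = 1 - 0.5845 = 0.4155
The server is idle 41.55% of the time.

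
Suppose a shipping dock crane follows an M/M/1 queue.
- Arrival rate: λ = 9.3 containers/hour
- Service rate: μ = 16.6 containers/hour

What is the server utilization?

Server utilization: ρ = λ/μ
ρ = 9.3/16.6 = 0.5602
The server is busy 56.02% of the time.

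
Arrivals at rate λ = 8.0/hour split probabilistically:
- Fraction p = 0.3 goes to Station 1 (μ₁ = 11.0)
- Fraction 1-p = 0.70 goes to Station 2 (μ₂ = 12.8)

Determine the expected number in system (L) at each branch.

Effective rates: λ₁ = 8.0×0.3 = 2.4, λ₂ = 8.0×0.70 = 5.6
Station 1: ρ₁ = 2.4/11.0 = 0.2182, L₁ = ρ₁/(1-ρ₁) = 0.2182/(1-0.2182) = 0.2791
Station 2: ρ₂ = 5.6/12.8 = 0.4375, L₂ = ρ₂/(1-ρ₂) = 0.4375/(1-0.4375) = 0.7778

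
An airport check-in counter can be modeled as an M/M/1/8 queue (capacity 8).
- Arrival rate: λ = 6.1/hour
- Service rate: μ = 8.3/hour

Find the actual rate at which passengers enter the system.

ρ = λ/μ = 6.1/8.3 = 0.73494
P₀ = (1-ρ)/(1-ρ^(K+1)) = (1-0.73494)/(1-0.73494^9) = 0.26506/0.93744 = 0.2827
P_K = P₀×ρ^K = 0.28275 × 0.73494^8 = 0.28275 × 0.085117 = 0.02407
λ_eff = λ(1-P_K) = 6.1 × (1 - 0.02407) = 6.1 × 0.97593 = 5.9532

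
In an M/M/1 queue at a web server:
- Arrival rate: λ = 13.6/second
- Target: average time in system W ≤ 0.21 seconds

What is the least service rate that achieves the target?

For M/M/1: W = 1/(μ-λ)
Need W ≤ 0.21, so 1/(μ-λ) ≤ 0.21
μ - λ ≥ 1/0.21 = 4.7619
μ ≥ 13.6 + 4.7619 = 18.3619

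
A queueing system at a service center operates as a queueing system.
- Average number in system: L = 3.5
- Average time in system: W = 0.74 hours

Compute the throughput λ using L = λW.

Little's Law: L = λW, so λ = L/W
λ = 3.5/0.74 = 4.7297 customers/hour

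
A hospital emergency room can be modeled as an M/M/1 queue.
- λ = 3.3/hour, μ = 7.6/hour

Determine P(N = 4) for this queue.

ρ = λ/μ = 3.3/7.6 = 0.4342
P(n) = (1-ρ)ρⁿ
P(4) = (1-0.4342) × 0.4342^4
P(4) = 0.5658 × 0.03554
P(4) = 0.02011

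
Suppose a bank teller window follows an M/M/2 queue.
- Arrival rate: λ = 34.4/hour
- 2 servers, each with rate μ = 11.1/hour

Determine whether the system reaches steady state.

Stability requires ρ = λ/(cμ) < 1
ρ = 34.4/(2 × 11.1) = 34.4/22.20 = 1.5495
Since 1.5495 ≥ 1, the system is UNSTABLE.
Need c > λ/μ = 34.4/11.1 = 3.10.
Minimum servers needed: c = 4.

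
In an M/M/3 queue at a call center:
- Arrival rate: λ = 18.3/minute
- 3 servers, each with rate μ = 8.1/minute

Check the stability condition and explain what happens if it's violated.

Stability requires ρ = λ/(cμ) < 1
ρ = 18.3/(3 × 8.1) = 18.3/24.30 = 0.7531
Since 0.7531 < 1, the system is STABLE.
The servers are busy 75.31% of the time.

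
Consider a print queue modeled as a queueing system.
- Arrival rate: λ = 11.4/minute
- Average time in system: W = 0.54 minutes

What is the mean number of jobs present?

Little's Law: L = λW
L = 11.4 × 0.54 = 6.1560 jobs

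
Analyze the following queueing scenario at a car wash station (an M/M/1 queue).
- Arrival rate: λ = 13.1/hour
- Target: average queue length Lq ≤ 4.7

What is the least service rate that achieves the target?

For M/M/1: Lq = λ²/(μ(μ-λ))
Need Lq ≤ 4.7, i.e. μ(μ-λ) ≥ λ²/4.7
μ² - 13.1μ - 171.61/4.7 ≥ 0  →  μ² - 13.1μ - 36.51277 ≥ 0
Quadratic formula (positive root): μ = [λ + √(λ² + 4×36.51277)]/2
Discriminant: 171.61 + 4×36.51277 = 317.6611, √317.6611 = 17.8230
μ ≥ (13.1 + 17.8230)/2 = 15.4615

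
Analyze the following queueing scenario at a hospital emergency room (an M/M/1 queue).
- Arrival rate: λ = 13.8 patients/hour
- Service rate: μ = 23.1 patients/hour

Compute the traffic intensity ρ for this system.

Server utilization: ρ = λ/μ
ρ = 13.8/23.1 = 0.5974
The server is busy 59.74% of the time.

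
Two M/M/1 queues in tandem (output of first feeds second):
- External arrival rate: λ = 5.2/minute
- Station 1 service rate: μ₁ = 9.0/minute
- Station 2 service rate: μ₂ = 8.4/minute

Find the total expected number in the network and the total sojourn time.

By Jackson's theorem, each station behaves as independent M/M/1.
Station 1: ρ₁ = 5.2/9.0 = 0.5778, L₁ = ρ₁/(1-ρ₁) = λ/(μ₁-λ) = 5.2/3.80 = 1.3684
Station 2: ρ₂ = 5.2/8.4 = 0.6190, L₂ = ρ₂/(1-ρ₂) = λ/(μ₂-λ) = 5.2/3.20 = 1.6250
Total: L = L₁ + L₂ = 1.3684 + 1.6250 = 2.9934
W = L/λ = 2.9934/5.2 = 0.5757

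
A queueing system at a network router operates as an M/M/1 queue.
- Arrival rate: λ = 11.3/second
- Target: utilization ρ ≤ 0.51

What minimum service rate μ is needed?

ρ = λ/μ, so μ = λ/ρ
μ ≥ 11.3/0.51 = 22.1569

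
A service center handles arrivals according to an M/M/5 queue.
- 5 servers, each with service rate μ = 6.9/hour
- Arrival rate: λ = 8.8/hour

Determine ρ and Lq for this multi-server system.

Traffic intensity: ρ = λ/(cμ) = 8.8/(5×6.9) = 0.2551
Since ρ = 0.2551 < 1, system is stable.
Offered load a = λ/μ = cρ = 8.8/6.9 = 1.2754
P₀ = [ Σₙ₌₀^4 aⁿ/n! + a^5/(5!(1-ρ)) ]⁻¹
Σ = a^0/0! + a^1/1! + a^2/2! + a^3/3! + a^4/4! = 1.0000 + 1.2754 + 0.8133 + 0.3457 + 0.1102 = 3.5446
a^5/(5!(1-ρ)) = 3.3742/(120 × 0.7449) = 0.03775
P₀ = 1/(3.5446 + 0.03775) = 0.2791
Lq = P₀·a^5·ρ / (5!(1-ρ)²) = 0.2791 × 3.3742 × 0.2551 / (120 × 0.5549) = 0.003608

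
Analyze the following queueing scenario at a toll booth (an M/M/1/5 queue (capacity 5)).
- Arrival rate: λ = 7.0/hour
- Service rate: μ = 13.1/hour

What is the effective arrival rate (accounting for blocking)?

ρ = λ/μ = 7.0/13.1 = 0.53435
P₀ = (1-ρ)/(1-ρ^(K+1)) = (1-0.53435)/(1-0.53435^6) = 0.46565/0.97672 = 0.4767
P_K = P₀×ρ^K = 0.4767 × 0.53435^5 = 0.4767 × 0.04356 = 0.02077
λ_eff = λ(1-P_K) = 7.0 × (1 - 0.02077) = 7.0 × 0.97923 = 6.8546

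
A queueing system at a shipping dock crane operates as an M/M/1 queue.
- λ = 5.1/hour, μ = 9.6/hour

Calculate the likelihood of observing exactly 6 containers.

ρ = λ/μ = 5.1/9.6 = 0.53125
P(n) = (1-ρ)ρⁿ
P(6) = (1-0.53125) × 0.53125^6
P(6) = 0.4688 × 0.02248
P(6) = 0.01054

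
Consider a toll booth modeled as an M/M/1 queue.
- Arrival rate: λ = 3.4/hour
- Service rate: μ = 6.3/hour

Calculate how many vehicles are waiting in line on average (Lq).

ρ = λ/μ = 3.4/6.3 = 0.5397
For M/M/1: Lq = λ²/(μ(μ-λ))
Lq = 11.56/(6.3 × 2.90)
Lq = 0.6327 vehicles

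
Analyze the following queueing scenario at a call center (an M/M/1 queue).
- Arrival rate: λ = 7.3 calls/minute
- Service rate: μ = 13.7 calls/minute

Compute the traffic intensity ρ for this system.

Server utilization: ρ = λ/μ
ρ = 7.3/13.7 = 0.5328
The server is busy 53.28% of the time.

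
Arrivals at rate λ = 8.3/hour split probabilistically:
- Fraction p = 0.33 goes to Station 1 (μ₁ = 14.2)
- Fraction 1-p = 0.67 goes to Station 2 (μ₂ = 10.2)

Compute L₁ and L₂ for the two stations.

Effective rates: λ₁ = 8.3×0.33 = 2.739, λ₂ = 8.3×0.67 = 5.561
Station 1: ρ₁ = 2.739/14.2 = 0.1929, L₁ = ρ₁/(1-ρ₁) = 0.1929/(1-0.1929) = 0.2390
Station 2: ρ₂ = 5.561/10.2 = 0.545196, L₂ = ρ₂/(1-ρ₂) = 0.545196/(1-0.545196) = 1.1987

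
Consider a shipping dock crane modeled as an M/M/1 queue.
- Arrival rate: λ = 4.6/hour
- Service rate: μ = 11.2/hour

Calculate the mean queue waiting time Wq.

First, compute utilization: ρ = λ/μ = 4.6/11.2 = 0.4107
For M/M/1: Wq = λ/(μ(μ-λ))
Wq = 4.6/(11.2 × (11.2-4.6))
Wq = 4.6/(11.2 × 6.60)
Wq = 0.06223 hours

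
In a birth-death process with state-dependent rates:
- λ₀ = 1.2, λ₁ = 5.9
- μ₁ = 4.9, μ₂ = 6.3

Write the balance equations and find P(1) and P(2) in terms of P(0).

Balance equations:
State 0: λ₀P₀ = μ₁P₁ → P₁ = (λ₀/μ₁)P₀ = (1.2/4.9)P₀ = 0.2449P₀
State 1: P₂ = (λ₀λ₁)/(μ₁μ₂)P₀ = (1.2×5.9)/(4.9×6.3)P₀ = 0.2293P₀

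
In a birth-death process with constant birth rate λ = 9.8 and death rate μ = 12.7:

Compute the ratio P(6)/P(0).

For constant rates: P(n)/P(0) = (λ/μ)^n
P(6)/P(0) = (9.8/12.7)^6 = 0.77165^6 = 0.2111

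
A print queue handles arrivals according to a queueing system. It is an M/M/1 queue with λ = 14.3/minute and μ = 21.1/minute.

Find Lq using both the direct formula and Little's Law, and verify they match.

Method 1 (direct): Lq = λ²/(μ(μ-λ)) = 204.49/(21.1 × 6.80) = 1.4252

Method 2 (Little's Law):
W = 1/(μ-λ) = 1/6.80 = 0.1470588
Wq = W - 1/μ = 0.1470588 - 0.04739336 = 0.099665
Lq = λWq = 14.3 × 0.099665 = 1.4252 ✔ (matches Method 1)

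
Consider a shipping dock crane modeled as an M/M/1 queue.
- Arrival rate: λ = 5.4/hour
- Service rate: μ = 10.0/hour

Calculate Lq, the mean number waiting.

ρ = λ/μ = 5.4/10.0 = 0.5400
For M/M/1: Lq = λ²/(μ(μ-λ))
Lq = 29.16/(10.0 × 4.60)
Lq = 0.6339 containers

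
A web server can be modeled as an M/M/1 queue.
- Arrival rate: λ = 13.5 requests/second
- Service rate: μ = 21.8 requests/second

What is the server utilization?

Server utilization: ρ = λ/μ
ρ = 13.5/21.8 = 0.6193
The server is busy 61.93% of the time.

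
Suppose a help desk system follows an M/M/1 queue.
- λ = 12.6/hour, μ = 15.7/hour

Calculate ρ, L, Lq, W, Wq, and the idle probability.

Step 1: ρ = λ/μ = 12.6/15.7 = 0.8025
Step 2: L = λ/(μ-λ) = 12.6/3.10 = 4.0645
Step 3: Lq = λ²/(μ(μ-λ)) = 158.76/(15.7×3.10) = 3.2620
Step 4: W = 1/(μ-λ) = 1/3.10 = 0.32258
Step 5: Wq = λ/(μ(μ-λ)) = 12.6/(15.7×3.10) = 0.2589
Step 6: P(0) = 1-ρ = 0.1975
Verify: L = λW = 12.6×0.32258 = 4.0645 ✔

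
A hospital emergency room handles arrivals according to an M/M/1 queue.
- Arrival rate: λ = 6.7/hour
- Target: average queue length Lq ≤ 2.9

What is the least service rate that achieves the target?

For M/M/1: Lq = λ²/(μ(μ-λ))
Need Lq ≤ 2.9, i.e. μ(μ-λ) ≥ λ²/2.9
μ² - 6.7μ - 44.89/2.9 ≥ 0  →  μ² - 6.7μ - 15.4793 ≥ 0
Quadratic formula (positive root): μ = [λ + √(λ² + 4×15.4793)]/2
Discriminant: 44.89 + 4×15.4793 = 106.8072, √106.8072 = 10.3348
μ ≥ (6.7 + 10.3348)/2 = 8.5174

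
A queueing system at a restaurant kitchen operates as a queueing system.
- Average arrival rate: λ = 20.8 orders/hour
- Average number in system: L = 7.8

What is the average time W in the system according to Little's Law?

Little's Law: L = λW, so W = L/λ
W = 7.8/20.8 = 0.3750 hours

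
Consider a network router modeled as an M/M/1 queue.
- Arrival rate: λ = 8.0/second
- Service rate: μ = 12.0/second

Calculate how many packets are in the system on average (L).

ρ = λ/μ = 8.0/12.0 = 0.6667
For M/M/1: L = λ/(μ-λ)
L = 8.0/(12.0-8.0) = 8.0/4.00
L = 2.0000 packets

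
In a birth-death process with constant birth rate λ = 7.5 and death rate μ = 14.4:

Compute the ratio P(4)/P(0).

For constant rates: P(n)/P(0) = (λ/μ)^n
P(4)/P(0) = (7.5/14.4)^4 = 0.520833^4 = 0.07359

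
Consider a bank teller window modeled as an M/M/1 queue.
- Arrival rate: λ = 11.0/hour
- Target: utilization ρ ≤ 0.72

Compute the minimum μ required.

ρ = λ/μ, so μ = λ/ρ
μ ≥ 11.0/0.72 = 15.2778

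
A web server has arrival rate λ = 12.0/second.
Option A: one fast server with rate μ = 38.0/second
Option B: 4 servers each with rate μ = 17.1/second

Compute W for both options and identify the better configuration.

Option A: single server μ = 38.0 (M/M/1)
  ρ_A = 12.0/38.0 = 0.3158
  W_A = 1/(μ-λ) = 1/(38.0-12.0) = 1/26.00 = 0.03846

Option B: 4 servers μ = 17.1 (M/M/4)
  ρ_B = λ/(cμ) = 12.0/(4×17.1) = 0.1754
  Offered load a = λ/μ = cρ = 12.0/17.1 = 0.7018
  P₀ = [ Σₙ₌₀^3 aⁿ/n! + a^4/(4!(1-ρ)) ]⁻¹
  Σ = a^0/0! + a^1/1! + a^2/2! + a^3/3! = 1.0000 + 0.7018 + 0.2462 + 0.05760 = 2.0056
  a^4/(4!(1-ρ)) = 0.2425/(24 × 0.8246) = 0.01225
  P₀ = 1/(2.0056 + 0.01225) = 0.4956
  Lq = P₀·a^4·ρ / (4!(1-ρ)²) = 0.4956 × 0.2425 × 0.1754 / (24 × 0.6799) = 0.001292
  Wq_B = Lq/λ = 0.001292/12.0 = 0.0001077
  W_B = Wq_B + 1/μ = 0.0001077 + 0.05848 = 0.05859

Since W_A = 0.03846 < W_B = 0.05859, Option A (single fast server) has the shorter time in system.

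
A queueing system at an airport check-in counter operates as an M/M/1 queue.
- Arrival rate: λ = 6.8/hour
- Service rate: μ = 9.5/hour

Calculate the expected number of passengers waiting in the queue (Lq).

ρ = λ/μ = 6.8/9.5 = 0.7158
For M/M/1: Lq = λ²/(μ(μ-λ))
Lq = 46.24/(9.5 × 2.70)
Lq = 1.8027 passengers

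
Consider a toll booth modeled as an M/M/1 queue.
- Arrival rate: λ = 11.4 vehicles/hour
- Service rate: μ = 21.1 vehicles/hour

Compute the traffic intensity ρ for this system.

Server utilization: ρ = λ/μ
ρ = 11.4/21.1 = 0.5403
The server is busy 54.03% of the time.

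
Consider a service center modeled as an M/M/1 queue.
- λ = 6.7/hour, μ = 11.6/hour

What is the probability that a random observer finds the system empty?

ρ = λ/μ = 6.7/11.6 = 0.5776
P(0) = 1 - ρ = 1 - 0.5776 = 0.4224
The server is idle 42.24% of the time.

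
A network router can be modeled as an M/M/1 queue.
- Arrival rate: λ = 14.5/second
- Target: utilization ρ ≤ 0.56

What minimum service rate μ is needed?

ρ = λ/μ, so μ = λ/ρ
μ ≥ 14.5/0.56 = 25.8929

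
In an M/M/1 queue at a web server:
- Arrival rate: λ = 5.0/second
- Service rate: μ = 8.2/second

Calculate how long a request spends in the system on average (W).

First, compute utilization: ρ = λ/μ = 5.0/8.2 = 0.6098
For M/M/1: W = 1/(μ-λ)
W = 1/(8.2-5.0) = 1/3.20
W = 0.3125 seconds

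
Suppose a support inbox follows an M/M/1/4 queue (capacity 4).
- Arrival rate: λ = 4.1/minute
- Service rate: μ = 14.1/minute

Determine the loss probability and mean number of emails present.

ρ = λ/μ = 4.1/14.1 = 0.29078
P₀ = (1-ρ)/(1-ρ^(K+1)) = (1-0.29078)/(1-0.29078^5) = 0.7092/0.9979 = 0.7107
P_K = P₀×ρ^K = 0.7107 × 0.29078^4 = 0.7107 × 0.007149 = 0.005081
Blocking probability P_4 = 0.005081 (0.51%)
L = ρ[1 - (K+1)ρ^K + Kρ^(K+1)] / [(1-ρ)(1-ρ^(K+1))]
L = 0.29078 × (1 - 5×0.007149 + 4×0.002079) / ((1 - 0.29078) × (1 - 0.002079)) = 0.3996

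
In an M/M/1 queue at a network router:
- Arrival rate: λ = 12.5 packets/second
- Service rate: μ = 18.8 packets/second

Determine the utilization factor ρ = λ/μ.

Server utilization: ρ = λ/μ
ρ = 12.5/18.8 = 0.6649
The server is busy 66.49% of the time.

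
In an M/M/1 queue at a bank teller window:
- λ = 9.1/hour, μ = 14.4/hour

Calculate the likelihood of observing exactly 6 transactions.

ρ = λ/μ = 9.1/14.4 = 0.63194
P(n) = (1-ρ)ρⁿ
P(6) = (1-0.63194) × 0.63194^6
P(6) = 0.3681 × 0.06369
P(6) = 0.02344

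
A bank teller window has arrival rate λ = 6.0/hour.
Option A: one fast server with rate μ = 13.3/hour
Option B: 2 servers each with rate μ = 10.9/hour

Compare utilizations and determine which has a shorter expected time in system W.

Option A: single server μ = 13.3 (M/M/1)
  ρ_A = 6.0/13.3 = 0.4511
  W_A = 1/(μ-λ) = 1/(13.3-6.0) = 1/7.30 = 0.1370

Option B: 2 servers μ = 10.9 (M/M/2)
  ρ_B = λ/(cμ) = 6.0/(2×10.9) = 0.2752
  Offered load a = λ/μ = cρ = 6.0/10.9 = 0.5505
  P₀ = [ Σₙ₌₀^1 aⁿ/n! + a^2/(2!(1-ρ)) ]⁻¹
  Σ = a^0/0! + a^1/1! = 1.0000 + 0.5505 = 1.5505
  a^2/(2!(1-ρ)) = 0.3030/(2 × 0.7248) = 0.2090
  P₀ = 1/(1.5505 + 0.2090) = 0.5683
  Lq = P₀·a^2·ρ / (2!(1-ρ)²) = 0.56835 × 0.30300 × 0.27523 / (2 × 0.52529) = 0.04512
  Wq_B = Lq/λ = 0.045115/6.0 = 0.007519
  W_B = Wq_B + 1/μ = 0.007519 + 0.09174 = 0.09926

Since W_B = 0.09926 < W_A = 0.1370, Option B (multiple servers) has the shorter time in system.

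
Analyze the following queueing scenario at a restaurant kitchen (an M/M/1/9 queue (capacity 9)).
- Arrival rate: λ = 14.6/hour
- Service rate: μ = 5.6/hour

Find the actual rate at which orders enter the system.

ρ = λ/μ = 14.6/5.6 = 2.6071
P₀ = (1-ρ)/(1-ρ^(K+1)) = (1-2.6071)/(1-2.6071^10) = -1.6071/-14505.9761 = 0.0001108
P_K = P₀×ρ^K = 0.0001108 × 2.6071^9 = 0.0001108 × 5564.4111 = 0.6165
λ_eff = λ(1-P_K) = 14.6 × (1 - 0.61648) = 14.6 × 0.38352 = 5.5994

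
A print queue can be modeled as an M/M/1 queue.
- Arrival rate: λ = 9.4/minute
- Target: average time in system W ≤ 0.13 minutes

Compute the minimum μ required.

For M/M/1: W = 1/(μ-λ)
Need W ≤ 0.13, so 1/(μ-λ) ≤ 0.13
μ - λ ≥ 1/0.13 = 7.6923
μ ≥ 9.4 + 7.6923 = 17.0923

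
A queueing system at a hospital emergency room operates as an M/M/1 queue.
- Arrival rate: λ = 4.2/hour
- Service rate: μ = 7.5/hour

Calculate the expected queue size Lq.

ρ = λ/μ = 4.2/7.5 = 0.5600
For M/M/1: Lq = λ²/(μ(μ-λ))
Lq = 17.64/(7.5 × 3.30)
Lq = 0.7127 patients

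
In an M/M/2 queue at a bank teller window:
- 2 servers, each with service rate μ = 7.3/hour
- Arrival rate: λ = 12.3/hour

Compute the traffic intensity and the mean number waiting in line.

Traffic intensity: ρ = λ/(cμ) = 12.3/(2×7.3) = 0.8425
Since ρ = 0.8425 < 1, system is stable.
Offered load a = λ/μ = cρ = 12.3/7.3 = 1.6849
P₀ = [ Σₙ₌₀^1 aⁿ/n! + a^2/(2!(1-ρ)) ]⁻¹
Σ = a^0/0! + a^1/1! = 1.0000 + 1.6849 = 2.6849
a^2/(2!(1-ρ)) = 2.83899/(2 × 0.157534) = 9.0107
P₀ = 1/(2.6849 + 9.0107) = 0.08550
Lq = P₀·a^2·ρ / (2!(1-ρ)²) = 0.0855019 × 2.83899 × 0.842466 / (2 × 0.0248170) = 4.1201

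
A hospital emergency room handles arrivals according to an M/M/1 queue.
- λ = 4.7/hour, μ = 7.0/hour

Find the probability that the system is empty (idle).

ρ = λ/μ = 4.7/7.0 = 0.6714
P(0) = 1 - ρ = 1 - 0.6714 = 0.3286
The server is idle 32.86% of the time.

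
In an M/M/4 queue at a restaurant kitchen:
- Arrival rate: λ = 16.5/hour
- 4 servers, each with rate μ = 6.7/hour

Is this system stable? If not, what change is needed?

Stability requires ρ = λ/(cμ) < 1
ρ = 16.5/(4 × 6.7) = 16.5/26.80 = 0.6157
Since 0.6157 < 1, the system is STABLE.
The servers are busy 61.57% of the time.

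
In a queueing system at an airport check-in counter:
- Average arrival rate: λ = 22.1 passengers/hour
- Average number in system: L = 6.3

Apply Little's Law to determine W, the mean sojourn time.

Little's Law: L = λW, so W = L/λ
W = 6.3/22.1 = 0.2851 hours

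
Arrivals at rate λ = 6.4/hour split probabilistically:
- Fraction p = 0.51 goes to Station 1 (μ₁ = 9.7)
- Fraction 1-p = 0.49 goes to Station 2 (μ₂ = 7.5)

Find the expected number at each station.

Effective rates: λ₁ = 6.4×0.51 = 3.264, λ₂ = 6.4×0.49 = 3.136
Station 1: ρ₁ = 3.264/9.7 = 0.33649, L₁ = ρ₁/(1-ρ₁) = 0.33649/(1-0.33649) = 0.5071
Station 2: ρ₂ = 3.136/7.5 = 0.41813, L₂ = ρ₂/(1-ρ₂) = 0.41813/(1-0.41813) = 0.7186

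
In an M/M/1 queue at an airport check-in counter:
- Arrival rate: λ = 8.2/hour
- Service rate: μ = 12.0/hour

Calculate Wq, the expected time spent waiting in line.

First, compute utilization: ρ = λ/μ = 8.2/12.0 = 0.6833
For M/M/1: Wq = λ/(μ(μ-λ))
Wq = 8.2/(12.0 × (12.0-8.2))
Wq = 8.2/(12.0 × 3.80)
Wq = 0.1798 hours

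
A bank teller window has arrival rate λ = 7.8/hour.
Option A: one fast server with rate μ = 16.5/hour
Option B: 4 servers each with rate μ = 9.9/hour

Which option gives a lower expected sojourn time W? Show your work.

Option A: single server μ = 16.5 (M/M/1)
  ρ_A = 7.8/16.5 = 0.4727
  W_A = 1/(μ-λ) = 1/(16.5-7.8) = 1/8.70 = 0.1149

Option B: 4 servers μ = 9.9 (M/M/4)
  ρ_B = λ/(cμ) = 7.8/(4×9.9) = 0.1970
  Offered load a = λ/μ = cρ = 7.8/9.9 = 0.7879
  P₀ = [ Σₙ₌₀^3 aⁿ/n! + a^4/(4!(1-ρ)) ]⁻¹
  Σ = a^0/0! + a^1/1! + a^2/2! + a^3/3! = 1.0000 + 0.7879 + 0.3104 + 0.08151 = 2.1798
  a^4/(4!(1-ρ)) = 0.3853/(24 × 0.8030) = 0.01999
  P₀ = 1/(2.1798 + 0.01999) = 0.4546
  Lq = P₀·a^4·ρ / (4!(1-ρ)²) = 0.4546 × 0.3853 × 0.1970 / (24 × 0.6449) = 0.002229
  Wq_B = Lq/λ = 0.002229/7.8 = 0.0002858
  W_B = Wq_B + 1/μ = 0.0002858 + 0.1010 = 0.1013

Since W_B = 0.1013 < W_A = 0.1149, Option B (multiple servers) has the shorter time in system.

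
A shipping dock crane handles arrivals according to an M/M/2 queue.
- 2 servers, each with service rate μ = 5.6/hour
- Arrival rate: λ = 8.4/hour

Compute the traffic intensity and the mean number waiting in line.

Traffic intensity: ρ = λ/(cμ) = 8.4/(2×5.6) = 0.7500
Since ρ = 0.7500 < 1, system is stable.
Offered load a = λ/μ = cρ = 8.4/5.6 = 1.5000
P₀ = [ Σₙ₌₀^1 aⁿ/n! + a^2/(2!(1-ρ)) ]⁻¹
Σ = a^0/0! + a^1/1! = 1.0000 + 1.5000 = 2.5000
a^2/(2!(1-ρ)) = 2.2500/(2 × 0.2500) = 4.5000
P₀ = 1/(2.5000 + 4.5000) = 0.1429
Lq = P₀·a^2·ρ / (2!(1-ρ)²) = 0.14286 × 2.2500 × 0.75000 / (2 × 0.062500) = 1.9286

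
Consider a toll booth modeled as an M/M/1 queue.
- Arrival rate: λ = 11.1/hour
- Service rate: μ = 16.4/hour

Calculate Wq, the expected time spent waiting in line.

First, compute utilization: ρ = λ/μ = 11.1/16.4 = 0.6768
For M/M/1: Wq = λ/(μ(μ-λ))
Wq = 11.1/(16.4 × (16.4-11.1))
Wq = 11.1/(16.4 × 5.30)
Wq = 0.1277 hours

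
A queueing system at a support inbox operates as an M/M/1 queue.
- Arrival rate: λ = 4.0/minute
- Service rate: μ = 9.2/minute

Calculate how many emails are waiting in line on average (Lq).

ρ = λ/μ = 4.0/9.2 = 0.4348
For M/M/1: Lq = λ²/(μ(μ-λ))
Lq = 16.00/(9.2 × 5.20)
Lq = 0.3344 emails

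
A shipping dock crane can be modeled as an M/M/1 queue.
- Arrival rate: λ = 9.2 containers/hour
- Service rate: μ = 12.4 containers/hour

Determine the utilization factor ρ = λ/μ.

Server utilization: ρ = λ/μ
ρ = 9.2/12.4 = 0.7419
The server is busy 74.19% of the time.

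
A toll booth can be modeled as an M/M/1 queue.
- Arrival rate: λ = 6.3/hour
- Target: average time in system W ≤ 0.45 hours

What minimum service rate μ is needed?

For M/M/1: W = 1/(μ-λ)
Need W ≤ 0.45, so 1/(μ-λ) ≤ 0.45
μ - λ ≥ 1/0.45 = 2.2222
μ ≥ 6.3 + 2.2222 = 8.5222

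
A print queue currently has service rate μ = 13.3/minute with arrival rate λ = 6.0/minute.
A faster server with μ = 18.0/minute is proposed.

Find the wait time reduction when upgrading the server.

System 1: ρ₁ = 6.0/13.3 = 0.4511, W₁ = 1/(13.3-6.0) = 0.13699
System 2: ρ₂ = 6.0/18.0 = 0.3333, W₂ = 1/(18.0-6.0) = 0.083333
Improvement: (W₁-W₂)/W₁ = (0.13699-0.083333)/0.13699 = 39.17%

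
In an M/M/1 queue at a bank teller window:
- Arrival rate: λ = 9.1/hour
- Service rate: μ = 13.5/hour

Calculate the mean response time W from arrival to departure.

First, compute utilization: ρ = λ/μ = 9.1/13.5 = 0.6741
For M/M/1: W = 1/(μ-λ)
W = 1/(13.5-9.1) = 1/4.40
W = 0.2273 hours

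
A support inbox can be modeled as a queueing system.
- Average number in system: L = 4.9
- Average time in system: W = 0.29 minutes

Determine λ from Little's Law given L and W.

Little's Law: L = λW, so λ = L/W
λ = 4.9/0.29 = 16.8966 emails/minute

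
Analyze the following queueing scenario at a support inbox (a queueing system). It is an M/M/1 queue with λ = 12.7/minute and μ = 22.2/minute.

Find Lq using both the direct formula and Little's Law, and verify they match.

Method 1 (direct): Lq = λ²/(μ(μ-λ)) = 161.29/(22.2 × 9.50) = 0.7648

Method 2 (Little's Law):
W = 1/(μ-λ) = 1/9.50 = 0.10526
Wq = W - 1/μ = 0.10526 - 0.045045 = 0.06022
Lq = λWq = 12.7 × 0.06022 = 0.7648 ✔ (matches Method 1)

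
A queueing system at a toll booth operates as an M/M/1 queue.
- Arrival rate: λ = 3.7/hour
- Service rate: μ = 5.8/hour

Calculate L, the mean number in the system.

ρ = λ/μ = 3.7/5.8 = 0.6379
For M/M/1: L = λ/(μ-λ)
L = 3.7/(5.8-3.7) = 3.7/2.10
L = 1.7619 vehicles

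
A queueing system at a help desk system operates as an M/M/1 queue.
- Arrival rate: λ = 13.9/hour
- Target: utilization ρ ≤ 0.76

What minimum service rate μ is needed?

ρ = λ/μ, so μ = λ/ρ
μ ≥ 13.9/0.76 = 18.2895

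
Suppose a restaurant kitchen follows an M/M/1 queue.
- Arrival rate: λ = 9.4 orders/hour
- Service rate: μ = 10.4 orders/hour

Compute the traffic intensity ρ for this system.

Server utilization: ρ = λ/μ
ρ = 9.4/10.4 = 0.9038
The server is busy 90.38% of the time.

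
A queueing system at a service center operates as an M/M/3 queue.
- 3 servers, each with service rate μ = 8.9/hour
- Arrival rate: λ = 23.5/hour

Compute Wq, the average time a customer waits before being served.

Traffic intensity: ρ = λ/(cμ) = 23.5/(3×8.9) = 0.8801
Since ρ = 0.8801 < 1, system is stable.
Offered load a = λ/μ = cρ = 23.5/8.9 = 2.6404
P₀ = [ Σₙ₌₀^2 aⁿ/n! + a^3/(3!(1-ρ)) ]⁻¹
Σ = a^0/0! + a^1/1! + a^2/2! = 1.0000 + 2.6404 + 3.4860 = 7.1264
a^3/(3!(1-ρ)) = 18.4091/(6 × 0.11985) = 25.6002
P₀ = 1/(7.1264 + 25.6002) = 0.03056
Lq = P₀·a^3·ρ / (3!(1-ρ)²) = 0.030556 × 18.4091 × 0.88015 / (6 × 0.014364) = 5.7446
Wq = Lq/λ = 5.7446/23.5 = 0.2445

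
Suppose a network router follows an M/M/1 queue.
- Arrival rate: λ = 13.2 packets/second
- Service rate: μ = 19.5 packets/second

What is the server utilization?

Server utilization: ρ = λ/μ
ρ = 13.2/19.5 = 0.6769
The server is busy 67.69% of the time.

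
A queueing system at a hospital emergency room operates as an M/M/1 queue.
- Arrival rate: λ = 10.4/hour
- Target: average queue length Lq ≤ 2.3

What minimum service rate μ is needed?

For M/M/1: Lq = λ²/(μ(μ-λ))
Need Lq ≤ 2.3, i.e. μ(μ-λ) ≥ λ²/2.3
μ² - 10.4μ - 108.16/2.3 ≥ 0  →  μ² - 10.4μ - 47.026087 ≥ 0
Quadratic formula (positive root): μ = [λ + √(λ² + 4×47.026087)]/2
Discriminant: 108.16 + 4×47.026087 = 296.2643, √296.2643 = 17.21233
μ ≥ (10.4 + 17.21233)/2 = 13.8062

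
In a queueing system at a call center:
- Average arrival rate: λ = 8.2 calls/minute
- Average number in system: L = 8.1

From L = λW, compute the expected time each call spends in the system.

Little's Law: L = λW, so W = L/λ
W = 8.1/8.2 = 0.9878 minutes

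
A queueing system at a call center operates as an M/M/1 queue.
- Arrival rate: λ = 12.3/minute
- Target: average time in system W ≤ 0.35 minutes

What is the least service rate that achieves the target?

For M/M/1: W = 1/(μ-λ)
Need W ≤ 0.35, so 1/(μ-λ) ≤ 0.35
μ - λ ≥ 1/0.35 = 2.8571
μ ≥ 12.3 + 2.8571 = 15.1571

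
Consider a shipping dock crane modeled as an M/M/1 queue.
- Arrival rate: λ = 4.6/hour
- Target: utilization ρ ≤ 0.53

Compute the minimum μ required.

ρ = λ/μ, so μ = λ/ρ
μ ≥ 4.6/0.53 = 8.6792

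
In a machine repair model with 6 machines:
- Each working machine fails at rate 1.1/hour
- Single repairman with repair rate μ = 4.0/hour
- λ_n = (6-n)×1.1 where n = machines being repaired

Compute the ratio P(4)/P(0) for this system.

P(4)/P(0) = ∏_{i=0}^{4-1} λ_i/μ_{i+1}
= (6-0)×1.1/4.0 × (6-1)×1.1/4.0 × (6-2)×1.1/4.0 × (6-3)×1.1/4.0
= 2.0589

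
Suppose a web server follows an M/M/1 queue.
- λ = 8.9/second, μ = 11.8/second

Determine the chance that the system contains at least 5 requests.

ρ = λ/μ = 8.9/11.8 = 0.75424
P(N ≥ n) = ρⁿ
P(N ≥ 5) = 0.75424^5
P(N ≥ 5) = 0.2441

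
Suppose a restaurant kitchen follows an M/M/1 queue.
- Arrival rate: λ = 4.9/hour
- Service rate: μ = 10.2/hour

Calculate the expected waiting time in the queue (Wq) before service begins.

First, compute utilization: ρ = λ/μ = 4.9/10.2 = 0.4804
For M/M/1: Wq = λ/(μ(μ-λ))
Wq = 4.9/(10.2 × (10.2-4.9))
Wq = 4.9/(10.2 × 5.30)
Wq = 0.09064 hours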